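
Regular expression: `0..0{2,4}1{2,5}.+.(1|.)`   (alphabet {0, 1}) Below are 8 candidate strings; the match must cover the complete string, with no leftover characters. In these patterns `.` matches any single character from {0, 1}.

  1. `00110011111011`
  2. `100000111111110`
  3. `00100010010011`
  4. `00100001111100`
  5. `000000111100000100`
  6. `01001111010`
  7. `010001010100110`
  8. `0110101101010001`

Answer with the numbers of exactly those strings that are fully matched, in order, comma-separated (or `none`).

1 → no match
2 → no match — must start with `0`
3 → no match
4 → match
5 → match
6. `01001111010` → no match
7 → no match
8 → no match

4, 5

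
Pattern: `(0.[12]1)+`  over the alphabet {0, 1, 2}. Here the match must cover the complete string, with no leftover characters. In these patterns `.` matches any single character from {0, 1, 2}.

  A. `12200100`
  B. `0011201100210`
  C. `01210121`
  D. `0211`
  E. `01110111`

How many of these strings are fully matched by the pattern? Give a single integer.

A → no match — must start with `0`
B → no match — must end with `1`
C → match
D → match
E → match
Total matched: 3

3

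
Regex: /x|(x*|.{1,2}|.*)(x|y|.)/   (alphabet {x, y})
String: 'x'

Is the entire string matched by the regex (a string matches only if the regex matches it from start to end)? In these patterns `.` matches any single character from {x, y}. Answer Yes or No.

Yes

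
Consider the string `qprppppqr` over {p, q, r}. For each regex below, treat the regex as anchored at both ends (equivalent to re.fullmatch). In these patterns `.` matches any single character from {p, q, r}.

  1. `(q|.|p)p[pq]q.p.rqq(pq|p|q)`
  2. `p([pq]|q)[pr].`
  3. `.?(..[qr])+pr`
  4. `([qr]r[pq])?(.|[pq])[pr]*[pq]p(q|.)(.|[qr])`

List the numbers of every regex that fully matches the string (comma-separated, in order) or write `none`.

1 → no match
2 → no match — must start with `p`
3 → no match — must end with `pr`
4 → match

4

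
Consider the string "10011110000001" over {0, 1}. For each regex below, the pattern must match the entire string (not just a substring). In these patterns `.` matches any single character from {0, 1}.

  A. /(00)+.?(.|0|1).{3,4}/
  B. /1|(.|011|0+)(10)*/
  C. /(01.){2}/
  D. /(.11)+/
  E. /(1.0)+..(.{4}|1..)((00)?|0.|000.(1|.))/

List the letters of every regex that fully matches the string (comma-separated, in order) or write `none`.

A → no match — must start with "00"
B → no match
C → no match — must start with "01"
D → no match — must end with "11"
E → match

E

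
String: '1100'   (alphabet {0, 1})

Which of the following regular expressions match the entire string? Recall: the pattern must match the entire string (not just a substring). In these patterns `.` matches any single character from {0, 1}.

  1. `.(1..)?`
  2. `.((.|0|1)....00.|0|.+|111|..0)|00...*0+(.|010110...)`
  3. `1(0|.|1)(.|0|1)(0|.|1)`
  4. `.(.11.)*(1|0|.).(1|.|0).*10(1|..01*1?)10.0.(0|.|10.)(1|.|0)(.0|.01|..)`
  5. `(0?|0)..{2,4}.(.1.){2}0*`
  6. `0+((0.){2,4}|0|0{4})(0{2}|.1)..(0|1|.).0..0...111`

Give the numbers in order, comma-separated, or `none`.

1 → match
2 → match
3 → match
4 → no match
5 → no match
6 → no match — must start with '0'

1, 2, 3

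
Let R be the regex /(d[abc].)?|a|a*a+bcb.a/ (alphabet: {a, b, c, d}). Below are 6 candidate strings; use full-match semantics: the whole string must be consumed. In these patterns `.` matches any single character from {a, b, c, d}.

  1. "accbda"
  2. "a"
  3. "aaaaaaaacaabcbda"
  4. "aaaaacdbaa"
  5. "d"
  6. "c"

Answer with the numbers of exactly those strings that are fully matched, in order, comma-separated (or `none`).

2

1. "accbda" → no match
2. "a" → match
3 → no match
4. "aaaaacdbaa" → no match
5. "d" → no match
6. "c" → no match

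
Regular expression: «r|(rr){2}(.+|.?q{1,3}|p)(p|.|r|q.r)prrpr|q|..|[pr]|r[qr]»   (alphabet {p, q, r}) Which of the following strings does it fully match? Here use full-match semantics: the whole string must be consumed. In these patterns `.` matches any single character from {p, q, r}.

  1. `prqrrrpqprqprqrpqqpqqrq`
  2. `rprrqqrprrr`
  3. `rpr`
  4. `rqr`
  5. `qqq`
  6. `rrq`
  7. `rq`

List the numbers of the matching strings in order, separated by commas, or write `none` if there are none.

1 → no match
2 → no match
3 → no match
4 → no match
5 → no match
6 → no match
7 → match

7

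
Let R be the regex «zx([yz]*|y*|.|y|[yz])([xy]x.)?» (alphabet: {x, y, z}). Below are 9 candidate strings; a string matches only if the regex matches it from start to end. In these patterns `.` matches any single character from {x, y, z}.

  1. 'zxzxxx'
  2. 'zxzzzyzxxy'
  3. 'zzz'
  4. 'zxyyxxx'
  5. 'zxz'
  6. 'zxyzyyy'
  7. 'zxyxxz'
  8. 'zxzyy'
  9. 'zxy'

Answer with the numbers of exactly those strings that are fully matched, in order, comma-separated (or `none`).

1 → match
2 → match
3 → no match — must start with 'zx'
4 → match
5 → match
6 → match
7 → match
8 → match
9 → match

1, 2, 4, 5, 6, 7, 8, 9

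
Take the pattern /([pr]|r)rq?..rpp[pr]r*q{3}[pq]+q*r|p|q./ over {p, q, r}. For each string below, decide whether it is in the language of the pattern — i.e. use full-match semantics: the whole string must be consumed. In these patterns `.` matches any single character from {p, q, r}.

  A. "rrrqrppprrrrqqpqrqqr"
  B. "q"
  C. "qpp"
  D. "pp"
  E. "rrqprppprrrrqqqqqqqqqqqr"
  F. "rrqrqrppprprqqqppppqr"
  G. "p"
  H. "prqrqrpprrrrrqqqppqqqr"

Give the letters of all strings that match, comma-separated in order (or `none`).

A → no match
B → no match
C → no match
D → no match
E → match
F → no match
G → match
H → match

E, G, H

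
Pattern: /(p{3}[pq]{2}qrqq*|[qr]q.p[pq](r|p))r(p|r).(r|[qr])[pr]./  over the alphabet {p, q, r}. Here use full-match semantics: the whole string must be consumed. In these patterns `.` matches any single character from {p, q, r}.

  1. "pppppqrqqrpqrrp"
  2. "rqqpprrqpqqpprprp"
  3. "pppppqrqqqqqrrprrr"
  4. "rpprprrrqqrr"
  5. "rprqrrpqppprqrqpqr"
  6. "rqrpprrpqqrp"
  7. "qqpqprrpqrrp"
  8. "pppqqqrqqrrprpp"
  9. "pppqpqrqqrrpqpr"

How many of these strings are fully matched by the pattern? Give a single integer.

1 → match
2 → no match
3 → match
4. "rpprprrrqqrr" → no match
5 → no match
6. "rqrpprrpqqrp" → match
7. "qqpqprrpqrrp" → no match
8 → match
9 → match
Total matched: 5

5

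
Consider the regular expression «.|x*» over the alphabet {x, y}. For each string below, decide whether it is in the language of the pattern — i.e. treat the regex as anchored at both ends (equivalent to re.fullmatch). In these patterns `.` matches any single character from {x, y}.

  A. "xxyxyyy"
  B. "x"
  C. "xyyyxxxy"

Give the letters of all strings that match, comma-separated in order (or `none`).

A → no match
B → match
C → no match

B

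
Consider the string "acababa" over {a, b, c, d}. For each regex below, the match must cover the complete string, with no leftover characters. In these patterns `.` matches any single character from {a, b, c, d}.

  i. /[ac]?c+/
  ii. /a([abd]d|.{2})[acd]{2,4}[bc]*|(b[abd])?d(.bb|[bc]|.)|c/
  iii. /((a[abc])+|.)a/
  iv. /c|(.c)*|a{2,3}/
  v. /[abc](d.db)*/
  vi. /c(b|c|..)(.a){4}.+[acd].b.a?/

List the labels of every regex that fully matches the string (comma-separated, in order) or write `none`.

i → no match — must end with "c"
ii → no match
iii → match
iv → no match
v → no match
vi → no match — must start with "c"

iii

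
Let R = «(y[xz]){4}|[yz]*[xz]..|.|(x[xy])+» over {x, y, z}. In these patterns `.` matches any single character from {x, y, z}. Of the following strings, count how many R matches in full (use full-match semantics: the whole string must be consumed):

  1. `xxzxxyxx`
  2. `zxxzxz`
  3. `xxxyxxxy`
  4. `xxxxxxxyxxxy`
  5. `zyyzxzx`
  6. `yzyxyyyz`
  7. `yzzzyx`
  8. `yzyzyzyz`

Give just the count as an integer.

5

1. `xxzxxyxx` → no match
2. `zxxzxz` → no match
3. `xxxyxxxy` → match
4. `xxxxxxxyxxxy` → match
5. `zyyzxzx` → match
6. `yzyxyyyz` → no match
7. `yzzzyx` → match
8. `yzyzyzyz` → match
Total matched: 5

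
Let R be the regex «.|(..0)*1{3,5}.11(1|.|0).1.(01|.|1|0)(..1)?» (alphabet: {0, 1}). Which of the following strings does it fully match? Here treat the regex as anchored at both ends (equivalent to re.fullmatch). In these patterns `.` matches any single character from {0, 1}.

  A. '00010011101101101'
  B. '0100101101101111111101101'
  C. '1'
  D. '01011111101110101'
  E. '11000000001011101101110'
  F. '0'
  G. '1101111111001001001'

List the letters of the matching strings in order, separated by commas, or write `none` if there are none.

A, B, C, D, E, F, G

A → match
B → match
C → match
D → match
E → match
F → match
G → match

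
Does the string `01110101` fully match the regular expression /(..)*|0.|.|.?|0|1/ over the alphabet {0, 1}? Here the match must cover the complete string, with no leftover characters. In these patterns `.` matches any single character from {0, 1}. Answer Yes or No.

Yes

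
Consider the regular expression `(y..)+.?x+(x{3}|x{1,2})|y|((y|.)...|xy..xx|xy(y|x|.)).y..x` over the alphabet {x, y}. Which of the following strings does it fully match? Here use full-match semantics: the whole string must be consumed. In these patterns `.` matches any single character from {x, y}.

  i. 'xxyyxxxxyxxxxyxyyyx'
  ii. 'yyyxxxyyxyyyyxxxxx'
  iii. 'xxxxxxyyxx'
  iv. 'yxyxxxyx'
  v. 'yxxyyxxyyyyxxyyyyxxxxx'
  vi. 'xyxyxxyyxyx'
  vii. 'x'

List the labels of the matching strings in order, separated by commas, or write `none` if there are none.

vi

i → no match
ii → no match
iii. 'xxxxxxyyxx' → no match
iv. 'yxyxxxyx' → no match
v → no match
vi. 'xyxyxxyyxyx' → match
vii. 'x' → no match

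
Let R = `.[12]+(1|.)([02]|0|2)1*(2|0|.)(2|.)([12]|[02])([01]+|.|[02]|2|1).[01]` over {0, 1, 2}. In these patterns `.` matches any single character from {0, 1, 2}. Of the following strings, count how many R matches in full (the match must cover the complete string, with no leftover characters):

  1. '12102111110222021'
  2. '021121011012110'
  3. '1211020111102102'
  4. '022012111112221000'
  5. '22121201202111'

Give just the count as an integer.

1 → no match
2 → match
3 → no match
4 → no match
5 → match
Total matched: 2

2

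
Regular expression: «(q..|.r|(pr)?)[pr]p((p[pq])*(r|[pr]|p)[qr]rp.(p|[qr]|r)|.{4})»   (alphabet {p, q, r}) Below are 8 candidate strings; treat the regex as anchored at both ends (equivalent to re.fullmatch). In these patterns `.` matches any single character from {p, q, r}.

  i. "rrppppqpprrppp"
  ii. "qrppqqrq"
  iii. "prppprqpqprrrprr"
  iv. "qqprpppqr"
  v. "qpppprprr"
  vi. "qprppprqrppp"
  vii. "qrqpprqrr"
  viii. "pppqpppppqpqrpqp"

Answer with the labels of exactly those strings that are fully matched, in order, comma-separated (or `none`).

ii, iv, v, vii, viii

i → no match
ii → match
iii → no match
iv → match
v → match
vi → no match
vii → match
viii → match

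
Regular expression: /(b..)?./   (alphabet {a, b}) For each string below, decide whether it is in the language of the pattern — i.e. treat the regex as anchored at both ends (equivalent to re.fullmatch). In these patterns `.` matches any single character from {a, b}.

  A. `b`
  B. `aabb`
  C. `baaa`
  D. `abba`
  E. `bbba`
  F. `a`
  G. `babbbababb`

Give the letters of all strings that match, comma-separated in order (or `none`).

A. `b` → match
B. `aabb` → no match
C. `baaa` → match
D. `abba` → no match
E. `bbba` → match
F. `a` → match
G. `babbbababb` → no match

A, C, E, F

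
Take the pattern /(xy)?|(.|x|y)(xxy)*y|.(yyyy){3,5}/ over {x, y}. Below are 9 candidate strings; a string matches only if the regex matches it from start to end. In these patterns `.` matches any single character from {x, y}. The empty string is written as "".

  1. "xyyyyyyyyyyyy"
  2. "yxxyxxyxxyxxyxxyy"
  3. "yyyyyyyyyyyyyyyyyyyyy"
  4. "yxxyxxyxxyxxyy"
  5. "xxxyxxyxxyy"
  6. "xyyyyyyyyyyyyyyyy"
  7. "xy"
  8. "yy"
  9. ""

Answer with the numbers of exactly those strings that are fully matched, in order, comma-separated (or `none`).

1, 2, 3, 4, 5, 6, 7, 8, 9

1 → match
2 → match
3 → match
4 → match
5 → match
6 → match
7 → match
8 → match
9 → match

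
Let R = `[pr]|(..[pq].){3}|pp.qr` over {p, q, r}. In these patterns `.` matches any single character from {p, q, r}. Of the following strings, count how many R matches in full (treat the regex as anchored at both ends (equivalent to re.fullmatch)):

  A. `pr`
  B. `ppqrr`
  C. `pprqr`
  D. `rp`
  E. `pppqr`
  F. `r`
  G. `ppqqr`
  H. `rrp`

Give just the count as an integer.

4

A → no match
B → no match
C → match
D → no match
E → match
F → match
G → match
H → no match
Total matched: 4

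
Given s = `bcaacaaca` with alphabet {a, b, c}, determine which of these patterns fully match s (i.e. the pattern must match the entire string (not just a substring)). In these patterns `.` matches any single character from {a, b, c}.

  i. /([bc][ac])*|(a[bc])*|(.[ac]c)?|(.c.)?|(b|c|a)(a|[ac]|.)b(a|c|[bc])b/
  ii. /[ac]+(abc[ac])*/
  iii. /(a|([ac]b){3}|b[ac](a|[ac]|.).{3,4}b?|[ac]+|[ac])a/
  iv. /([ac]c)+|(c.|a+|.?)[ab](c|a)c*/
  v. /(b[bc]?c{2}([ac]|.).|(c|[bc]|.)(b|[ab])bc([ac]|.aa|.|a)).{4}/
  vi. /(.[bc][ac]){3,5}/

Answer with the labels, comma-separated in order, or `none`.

i → no match
ii → no match
iii → no match
iv → no match
v → no match
vi → match

vi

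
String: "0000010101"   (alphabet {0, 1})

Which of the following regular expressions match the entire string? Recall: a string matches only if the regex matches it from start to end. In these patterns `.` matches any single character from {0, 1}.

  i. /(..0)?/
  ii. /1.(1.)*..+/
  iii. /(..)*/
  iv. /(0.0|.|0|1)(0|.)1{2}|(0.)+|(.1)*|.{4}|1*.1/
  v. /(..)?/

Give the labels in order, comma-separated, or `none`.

i → no match
ii → no match — must start with "1"
iii → match
iv → match
v → no match

iii, iv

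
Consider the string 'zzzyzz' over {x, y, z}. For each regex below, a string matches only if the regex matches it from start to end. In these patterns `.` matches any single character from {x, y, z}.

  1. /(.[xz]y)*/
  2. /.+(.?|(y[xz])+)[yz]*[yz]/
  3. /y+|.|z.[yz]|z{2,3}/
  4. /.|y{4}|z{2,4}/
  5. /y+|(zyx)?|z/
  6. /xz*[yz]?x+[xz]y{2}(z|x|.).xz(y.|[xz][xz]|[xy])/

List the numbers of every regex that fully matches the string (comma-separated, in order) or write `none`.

2

1 → no match
2 → match
3 → no match
4 → no match
5 → no match
6 → no match — must start with 'x'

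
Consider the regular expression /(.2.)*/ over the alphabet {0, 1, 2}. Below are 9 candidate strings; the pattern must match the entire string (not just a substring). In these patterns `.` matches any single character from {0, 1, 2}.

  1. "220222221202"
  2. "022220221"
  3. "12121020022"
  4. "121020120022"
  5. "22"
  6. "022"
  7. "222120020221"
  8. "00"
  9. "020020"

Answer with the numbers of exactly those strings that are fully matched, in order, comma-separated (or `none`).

1 → no match
2 → match
3 → no match
4 → match
5 → no match
6 → match
7 → match
8 → no match
9 → match

2, 4, 6, 7, 9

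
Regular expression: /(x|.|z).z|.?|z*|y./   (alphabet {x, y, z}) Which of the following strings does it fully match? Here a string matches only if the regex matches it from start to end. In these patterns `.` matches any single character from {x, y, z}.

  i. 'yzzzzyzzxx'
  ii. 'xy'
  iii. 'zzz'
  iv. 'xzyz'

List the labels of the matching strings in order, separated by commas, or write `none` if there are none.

i → no match
ii → no match
iii → match
iv → no match

iii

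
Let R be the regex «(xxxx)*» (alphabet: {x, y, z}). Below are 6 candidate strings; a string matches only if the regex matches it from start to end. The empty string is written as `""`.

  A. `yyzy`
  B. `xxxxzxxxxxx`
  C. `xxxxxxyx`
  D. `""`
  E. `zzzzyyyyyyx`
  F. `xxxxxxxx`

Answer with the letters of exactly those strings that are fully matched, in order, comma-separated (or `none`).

D, F

A → no match
B → no match
C → no match
D → match
E → no match
F → match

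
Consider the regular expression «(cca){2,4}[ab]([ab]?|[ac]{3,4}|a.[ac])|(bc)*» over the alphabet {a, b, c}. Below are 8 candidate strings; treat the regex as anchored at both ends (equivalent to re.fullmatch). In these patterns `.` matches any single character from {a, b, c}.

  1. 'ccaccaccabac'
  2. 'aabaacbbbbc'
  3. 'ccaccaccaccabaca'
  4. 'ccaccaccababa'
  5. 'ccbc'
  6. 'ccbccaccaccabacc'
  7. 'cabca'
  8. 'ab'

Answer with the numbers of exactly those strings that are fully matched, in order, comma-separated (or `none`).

1 → no match
2 → no match
3 → match
4 → match
5 → no match
6 → no match
7 → no match
8 → no match

3, 4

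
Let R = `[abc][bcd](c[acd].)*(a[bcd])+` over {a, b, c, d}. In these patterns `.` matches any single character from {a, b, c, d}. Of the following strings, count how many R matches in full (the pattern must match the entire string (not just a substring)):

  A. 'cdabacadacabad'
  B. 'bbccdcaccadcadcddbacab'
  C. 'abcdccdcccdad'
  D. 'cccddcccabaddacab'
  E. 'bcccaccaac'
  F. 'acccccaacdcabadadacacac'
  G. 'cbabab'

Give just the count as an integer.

5

A → match
B → no match
C → match
D → no match
E. 'bcccaccaac' → match
F → match
G. 'cbabab' → match
Total matched: 5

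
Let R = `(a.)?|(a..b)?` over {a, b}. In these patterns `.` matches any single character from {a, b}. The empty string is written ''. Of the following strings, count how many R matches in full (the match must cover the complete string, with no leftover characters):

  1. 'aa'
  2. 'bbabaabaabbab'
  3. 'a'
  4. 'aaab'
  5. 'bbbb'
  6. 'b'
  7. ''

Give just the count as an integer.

3

1 → match
2 → no match
3 → no match
4 → match
5 → no match
6 → no match
7 → match
Total matched: 3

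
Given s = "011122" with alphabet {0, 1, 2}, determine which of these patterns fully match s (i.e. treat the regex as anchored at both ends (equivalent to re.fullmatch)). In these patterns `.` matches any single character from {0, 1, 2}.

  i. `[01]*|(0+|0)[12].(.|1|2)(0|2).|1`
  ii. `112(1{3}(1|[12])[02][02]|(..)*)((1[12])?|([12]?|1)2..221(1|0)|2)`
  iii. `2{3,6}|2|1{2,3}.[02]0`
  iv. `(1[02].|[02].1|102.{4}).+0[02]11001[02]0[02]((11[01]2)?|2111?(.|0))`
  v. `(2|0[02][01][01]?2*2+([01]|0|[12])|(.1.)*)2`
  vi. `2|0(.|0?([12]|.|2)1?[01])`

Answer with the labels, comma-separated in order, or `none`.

i → match
ii → no match — must start with "112"
iii → no match
iv → no match
v → no match
vi → no match

i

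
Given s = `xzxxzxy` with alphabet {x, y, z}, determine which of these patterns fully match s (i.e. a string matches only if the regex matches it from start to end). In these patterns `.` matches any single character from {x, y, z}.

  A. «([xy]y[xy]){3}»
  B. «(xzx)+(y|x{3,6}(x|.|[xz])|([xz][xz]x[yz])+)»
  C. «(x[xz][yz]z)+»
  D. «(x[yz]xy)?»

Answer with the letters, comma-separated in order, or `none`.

A → no match
B → match
C → no match — must end with `z`
D → no match

B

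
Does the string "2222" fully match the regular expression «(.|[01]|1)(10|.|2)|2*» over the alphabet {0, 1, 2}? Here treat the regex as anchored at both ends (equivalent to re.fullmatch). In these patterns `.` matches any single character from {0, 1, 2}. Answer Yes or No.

Yes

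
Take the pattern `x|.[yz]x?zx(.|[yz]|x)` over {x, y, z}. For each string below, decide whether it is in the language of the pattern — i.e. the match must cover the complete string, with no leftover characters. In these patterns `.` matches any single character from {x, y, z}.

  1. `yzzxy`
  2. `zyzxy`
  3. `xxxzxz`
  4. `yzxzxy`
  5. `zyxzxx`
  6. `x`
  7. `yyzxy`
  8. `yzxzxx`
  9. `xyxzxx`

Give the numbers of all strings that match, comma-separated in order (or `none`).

1. `yzzxy` → match
2. `zyzxy` → match
3. `xxxzxz` → no match
4. `yzxzxy` → match
5. `zyxzxx` → match
6. `x` → match
7. `yyzxy` → match
8. `yzxzxx` → match
9. `xyxzxx` → match

1, 2, 4, 5, 6, 7, 8, 9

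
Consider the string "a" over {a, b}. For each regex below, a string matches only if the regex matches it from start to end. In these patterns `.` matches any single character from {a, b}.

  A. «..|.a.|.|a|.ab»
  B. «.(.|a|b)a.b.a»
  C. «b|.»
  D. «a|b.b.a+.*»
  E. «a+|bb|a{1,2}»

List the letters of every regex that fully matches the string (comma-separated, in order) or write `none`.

A, C, D, E

A → match
B → no match
C → match
D → match
E → match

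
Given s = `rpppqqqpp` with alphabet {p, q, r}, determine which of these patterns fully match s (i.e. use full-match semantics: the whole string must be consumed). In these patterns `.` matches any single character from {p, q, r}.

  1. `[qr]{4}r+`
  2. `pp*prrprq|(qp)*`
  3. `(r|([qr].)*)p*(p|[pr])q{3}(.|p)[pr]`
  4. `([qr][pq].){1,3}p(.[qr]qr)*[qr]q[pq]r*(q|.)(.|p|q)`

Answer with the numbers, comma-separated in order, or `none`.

1 → no match — must end with `r`
2 → no match
3 → match
4 → match

3, 4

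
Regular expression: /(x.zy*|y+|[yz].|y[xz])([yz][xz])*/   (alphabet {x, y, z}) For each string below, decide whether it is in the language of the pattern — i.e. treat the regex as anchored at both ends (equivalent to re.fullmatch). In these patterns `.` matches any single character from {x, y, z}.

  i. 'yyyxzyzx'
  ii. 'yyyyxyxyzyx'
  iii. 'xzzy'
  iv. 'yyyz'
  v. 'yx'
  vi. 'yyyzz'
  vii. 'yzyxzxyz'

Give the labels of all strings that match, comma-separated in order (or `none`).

ii, iii, iv, v, vi, vii

i → no match
ii → match
iii → match
iv → match
v → match
vi → match
vii → match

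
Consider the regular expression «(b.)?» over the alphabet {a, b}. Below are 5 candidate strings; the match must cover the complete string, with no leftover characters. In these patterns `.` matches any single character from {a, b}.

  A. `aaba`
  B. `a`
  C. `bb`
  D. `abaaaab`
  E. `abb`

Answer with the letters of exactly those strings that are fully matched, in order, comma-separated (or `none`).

C

A → no match
B → no match
C → match
D → no match
E → no match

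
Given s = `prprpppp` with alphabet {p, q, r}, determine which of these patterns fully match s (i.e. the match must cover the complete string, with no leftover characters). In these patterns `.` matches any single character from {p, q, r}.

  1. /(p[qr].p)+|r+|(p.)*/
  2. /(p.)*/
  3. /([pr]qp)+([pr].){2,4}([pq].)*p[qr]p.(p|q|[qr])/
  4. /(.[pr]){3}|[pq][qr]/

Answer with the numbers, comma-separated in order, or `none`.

1, 2

1 → match
2 → match
3 → no match
4 → no match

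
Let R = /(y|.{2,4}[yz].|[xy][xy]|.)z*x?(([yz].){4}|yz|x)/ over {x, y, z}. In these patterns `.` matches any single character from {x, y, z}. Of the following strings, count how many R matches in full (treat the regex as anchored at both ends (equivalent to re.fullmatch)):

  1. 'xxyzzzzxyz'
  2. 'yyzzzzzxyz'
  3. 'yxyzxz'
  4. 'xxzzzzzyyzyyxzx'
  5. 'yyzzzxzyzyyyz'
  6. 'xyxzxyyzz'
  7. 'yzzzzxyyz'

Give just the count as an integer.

4

1 → match
2 → match
3 → no match
4 → match
5 → no match
6 → match
7 → no match
Total matched: 4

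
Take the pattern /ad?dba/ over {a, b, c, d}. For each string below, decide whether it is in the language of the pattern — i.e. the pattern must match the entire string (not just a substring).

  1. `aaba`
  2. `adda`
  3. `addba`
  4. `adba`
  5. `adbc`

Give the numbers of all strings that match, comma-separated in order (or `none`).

1 → no match — must end with `dba`
2 → no match — must end with `dba`
3 → match
4 → match
5 → no match — must end with `dba`

3, 4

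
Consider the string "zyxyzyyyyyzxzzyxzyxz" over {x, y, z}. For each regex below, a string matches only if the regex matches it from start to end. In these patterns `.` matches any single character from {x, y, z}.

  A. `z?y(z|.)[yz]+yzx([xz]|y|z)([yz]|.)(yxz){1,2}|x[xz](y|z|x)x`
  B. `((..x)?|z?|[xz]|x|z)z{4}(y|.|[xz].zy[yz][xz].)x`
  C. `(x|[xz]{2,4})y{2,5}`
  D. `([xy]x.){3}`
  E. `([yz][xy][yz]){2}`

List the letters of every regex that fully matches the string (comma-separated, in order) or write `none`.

A → match
B → no match — must end with "x"
C → no match — must end with "y"
D → no match
E → no match

A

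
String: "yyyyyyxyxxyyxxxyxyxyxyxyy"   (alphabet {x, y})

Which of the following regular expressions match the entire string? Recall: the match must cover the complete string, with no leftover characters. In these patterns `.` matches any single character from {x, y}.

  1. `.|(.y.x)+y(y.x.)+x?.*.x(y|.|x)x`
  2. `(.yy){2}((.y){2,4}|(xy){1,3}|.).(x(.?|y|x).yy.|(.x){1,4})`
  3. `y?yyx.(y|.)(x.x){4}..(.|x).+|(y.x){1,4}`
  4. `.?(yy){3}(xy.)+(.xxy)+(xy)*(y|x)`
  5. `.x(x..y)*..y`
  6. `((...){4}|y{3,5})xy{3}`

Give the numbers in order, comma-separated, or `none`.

1 → no match
2 → no match
3 → no match
4 → match
5 → no match
6 → no match

4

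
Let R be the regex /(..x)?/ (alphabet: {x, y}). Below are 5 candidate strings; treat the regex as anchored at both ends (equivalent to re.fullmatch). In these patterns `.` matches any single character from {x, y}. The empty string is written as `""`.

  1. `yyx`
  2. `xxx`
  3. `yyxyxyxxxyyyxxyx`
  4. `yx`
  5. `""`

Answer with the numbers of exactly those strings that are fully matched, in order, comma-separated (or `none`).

1 → match
2 → match
3 → no match
4 → no match
5 → match

1, 2, 5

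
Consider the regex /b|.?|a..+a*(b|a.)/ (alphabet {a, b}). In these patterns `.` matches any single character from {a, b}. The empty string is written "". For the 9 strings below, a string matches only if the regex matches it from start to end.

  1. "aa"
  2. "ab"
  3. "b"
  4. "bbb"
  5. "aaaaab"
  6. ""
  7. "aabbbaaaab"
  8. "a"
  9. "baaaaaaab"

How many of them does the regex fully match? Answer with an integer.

1 → no match
2 → no match
3 → match
4 → no match
5 → match
6 → match
7 → match
8 → match
9 → no match
Total matched: 5

5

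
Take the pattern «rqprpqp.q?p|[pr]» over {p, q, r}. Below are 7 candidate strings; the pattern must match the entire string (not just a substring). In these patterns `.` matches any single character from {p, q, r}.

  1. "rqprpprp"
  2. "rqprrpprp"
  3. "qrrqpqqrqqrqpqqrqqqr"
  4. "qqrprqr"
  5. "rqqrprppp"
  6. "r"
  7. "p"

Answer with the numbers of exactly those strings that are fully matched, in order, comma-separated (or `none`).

6, 7

1 → no match
2 → no match
3 → no match
4 → no match
5 → no match
6 → match
7 → match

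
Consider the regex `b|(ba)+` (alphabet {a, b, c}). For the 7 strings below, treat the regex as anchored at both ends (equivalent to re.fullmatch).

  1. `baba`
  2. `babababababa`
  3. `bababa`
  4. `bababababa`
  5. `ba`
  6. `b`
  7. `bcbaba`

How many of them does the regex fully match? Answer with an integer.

6

1 → match
2 → match
3 → match
4 → match
5 → match
6 → match
7 → no match
Total matched: 6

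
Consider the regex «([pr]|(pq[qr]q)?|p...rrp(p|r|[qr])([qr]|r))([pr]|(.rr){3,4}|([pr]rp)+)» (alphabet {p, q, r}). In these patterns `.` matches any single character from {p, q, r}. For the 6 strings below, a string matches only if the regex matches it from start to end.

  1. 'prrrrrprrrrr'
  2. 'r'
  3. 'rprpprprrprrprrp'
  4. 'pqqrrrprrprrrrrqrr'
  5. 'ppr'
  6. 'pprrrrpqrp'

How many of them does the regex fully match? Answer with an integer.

5

1 → match
2 → match
3 → match
4 → match
5 → no match
6 → match
Total matched: 5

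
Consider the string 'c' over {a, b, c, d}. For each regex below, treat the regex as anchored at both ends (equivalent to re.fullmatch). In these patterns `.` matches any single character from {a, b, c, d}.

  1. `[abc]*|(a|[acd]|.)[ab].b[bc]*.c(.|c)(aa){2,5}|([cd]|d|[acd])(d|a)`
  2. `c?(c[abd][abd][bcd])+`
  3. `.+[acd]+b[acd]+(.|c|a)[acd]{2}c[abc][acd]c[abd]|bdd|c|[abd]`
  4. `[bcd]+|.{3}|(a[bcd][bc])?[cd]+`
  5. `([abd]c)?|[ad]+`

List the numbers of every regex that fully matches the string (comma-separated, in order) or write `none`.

1, 3, 4

1 → match
2 → no match
3 → match
4 → match
5 → no match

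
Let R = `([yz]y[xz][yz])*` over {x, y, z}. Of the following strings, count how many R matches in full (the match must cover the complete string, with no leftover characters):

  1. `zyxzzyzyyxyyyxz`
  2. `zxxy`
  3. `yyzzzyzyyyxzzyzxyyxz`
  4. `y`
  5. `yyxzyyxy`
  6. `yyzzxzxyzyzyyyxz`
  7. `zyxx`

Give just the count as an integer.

1

1 → no match
2 → no match
3 → no match
4 → no match
5 → match
6 → no match
7 → no match
Total matched: 1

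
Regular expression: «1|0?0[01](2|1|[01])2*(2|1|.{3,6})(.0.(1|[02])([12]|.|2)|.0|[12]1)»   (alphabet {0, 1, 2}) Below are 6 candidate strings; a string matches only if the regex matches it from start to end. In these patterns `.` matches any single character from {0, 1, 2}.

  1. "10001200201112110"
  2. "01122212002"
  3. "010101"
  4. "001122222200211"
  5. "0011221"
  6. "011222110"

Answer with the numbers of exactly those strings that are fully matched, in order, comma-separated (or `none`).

4, 5, 6

1 → no match
2 → no match
3 → no match
4 → match
5 → match
6 → match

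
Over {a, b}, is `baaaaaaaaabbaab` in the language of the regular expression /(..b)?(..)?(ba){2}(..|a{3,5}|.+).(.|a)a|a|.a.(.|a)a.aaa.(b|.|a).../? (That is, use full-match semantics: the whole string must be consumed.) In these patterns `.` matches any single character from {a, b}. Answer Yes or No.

No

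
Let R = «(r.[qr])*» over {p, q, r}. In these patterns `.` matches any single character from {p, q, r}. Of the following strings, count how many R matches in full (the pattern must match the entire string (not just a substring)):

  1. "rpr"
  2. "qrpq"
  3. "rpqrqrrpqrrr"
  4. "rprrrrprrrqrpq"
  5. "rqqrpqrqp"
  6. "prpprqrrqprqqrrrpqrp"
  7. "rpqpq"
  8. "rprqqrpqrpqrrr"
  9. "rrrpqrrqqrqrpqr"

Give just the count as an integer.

2

1. "rpr" → match
2. "qrpq" → no match
3. "rpqrqrrpqrrr" → match
4 → no match
5. "rqqrpqrqp" → no match
6 → no match
7. "rpqpq" → no match
8 → no match
9 → no match
Total matched: 2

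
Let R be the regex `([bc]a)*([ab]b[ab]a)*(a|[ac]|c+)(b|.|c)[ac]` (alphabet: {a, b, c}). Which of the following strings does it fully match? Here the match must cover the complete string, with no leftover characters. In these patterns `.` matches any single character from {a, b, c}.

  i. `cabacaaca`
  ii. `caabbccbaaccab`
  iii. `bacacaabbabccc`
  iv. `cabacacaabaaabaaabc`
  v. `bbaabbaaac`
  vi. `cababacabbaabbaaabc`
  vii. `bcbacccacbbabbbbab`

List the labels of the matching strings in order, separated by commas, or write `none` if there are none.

i, iv, vi

i → match
ii → no match
iii → no match
iv → match
v → no match
vi → match
vii → no match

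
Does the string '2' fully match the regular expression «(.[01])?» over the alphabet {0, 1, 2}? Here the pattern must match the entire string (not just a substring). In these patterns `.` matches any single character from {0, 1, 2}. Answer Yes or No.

No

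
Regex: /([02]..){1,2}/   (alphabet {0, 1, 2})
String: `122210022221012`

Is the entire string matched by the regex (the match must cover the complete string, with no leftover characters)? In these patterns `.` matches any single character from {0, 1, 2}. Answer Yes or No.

No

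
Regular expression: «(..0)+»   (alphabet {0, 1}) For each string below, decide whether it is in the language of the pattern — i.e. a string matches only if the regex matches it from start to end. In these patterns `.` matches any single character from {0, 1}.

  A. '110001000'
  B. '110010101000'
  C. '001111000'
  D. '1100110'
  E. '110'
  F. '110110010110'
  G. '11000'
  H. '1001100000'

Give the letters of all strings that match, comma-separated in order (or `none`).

E, F

A → no match
B → no match
C → no match
D → no match
E → match
F → match
G → no match
H → no match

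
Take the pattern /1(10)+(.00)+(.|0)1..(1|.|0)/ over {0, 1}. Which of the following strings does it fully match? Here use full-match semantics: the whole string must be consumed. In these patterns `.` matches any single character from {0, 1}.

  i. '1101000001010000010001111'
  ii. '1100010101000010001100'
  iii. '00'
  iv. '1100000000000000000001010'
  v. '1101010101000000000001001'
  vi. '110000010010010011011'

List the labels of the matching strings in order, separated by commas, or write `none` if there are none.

v

i → no match
ii → no match
iii. '00' → no match — must start with '110'
iv → no match
v → match
vi → no match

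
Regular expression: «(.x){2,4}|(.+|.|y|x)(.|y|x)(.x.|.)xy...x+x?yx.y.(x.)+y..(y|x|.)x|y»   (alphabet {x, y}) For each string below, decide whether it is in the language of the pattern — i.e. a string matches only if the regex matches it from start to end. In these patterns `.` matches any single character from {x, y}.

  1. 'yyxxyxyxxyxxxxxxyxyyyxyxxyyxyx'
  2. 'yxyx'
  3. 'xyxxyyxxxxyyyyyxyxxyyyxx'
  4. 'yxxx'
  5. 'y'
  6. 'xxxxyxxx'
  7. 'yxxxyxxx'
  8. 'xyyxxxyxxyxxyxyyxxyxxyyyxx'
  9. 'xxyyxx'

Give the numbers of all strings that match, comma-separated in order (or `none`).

1 → match
2 → match
3 → no match
4 → match
5 → match
6 → match
7 → match
8 → match
9 → no match

1, 2, 4, 5, 6, 7, 8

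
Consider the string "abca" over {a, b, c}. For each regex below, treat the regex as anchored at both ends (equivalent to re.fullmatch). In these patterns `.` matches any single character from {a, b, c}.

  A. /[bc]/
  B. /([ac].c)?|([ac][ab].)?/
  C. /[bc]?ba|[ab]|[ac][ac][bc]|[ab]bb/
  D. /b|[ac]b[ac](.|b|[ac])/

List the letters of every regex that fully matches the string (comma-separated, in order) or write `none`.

D

A → no match
B → no match
C → no match
D → match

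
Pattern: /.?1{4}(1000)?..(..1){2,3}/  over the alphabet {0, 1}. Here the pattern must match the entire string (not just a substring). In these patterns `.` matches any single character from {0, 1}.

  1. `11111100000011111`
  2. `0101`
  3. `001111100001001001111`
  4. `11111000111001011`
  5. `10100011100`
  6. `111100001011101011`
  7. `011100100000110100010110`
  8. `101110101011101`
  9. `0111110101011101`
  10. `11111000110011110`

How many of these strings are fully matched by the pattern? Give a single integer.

2

1 → match
2 → no match
3 → no match
4 → no match
5 → no match — must end with `1`
6 → no match
7 → no match — must end with `1`
8 → no match
9 → match
10 → no match — must end with `1`
Total matched: 2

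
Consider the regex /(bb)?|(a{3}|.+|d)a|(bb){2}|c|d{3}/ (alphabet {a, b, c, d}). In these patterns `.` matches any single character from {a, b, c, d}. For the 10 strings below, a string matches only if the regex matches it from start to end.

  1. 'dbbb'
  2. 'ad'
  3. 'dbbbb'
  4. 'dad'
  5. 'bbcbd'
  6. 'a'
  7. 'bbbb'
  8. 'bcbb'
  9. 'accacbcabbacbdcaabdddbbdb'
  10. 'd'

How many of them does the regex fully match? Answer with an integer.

1

1 → no match
2 → no match
3 → no match
4 → no match
5 → no match
6 → no match
7 → match
8 → no match
9 → no match
10 → no match
Total matched: 1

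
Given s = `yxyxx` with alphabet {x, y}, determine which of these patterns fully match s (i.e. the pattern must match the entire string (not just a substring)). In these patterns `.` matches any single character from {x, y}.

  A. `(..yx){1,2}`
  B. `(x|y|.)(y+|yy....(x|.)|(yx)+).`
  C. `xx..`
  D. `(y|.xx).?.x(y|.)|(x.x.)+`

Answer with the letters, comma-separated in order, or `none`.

A → no match — must end with `yx`
B → no match
C → no match — must start with `xx`
D → match

D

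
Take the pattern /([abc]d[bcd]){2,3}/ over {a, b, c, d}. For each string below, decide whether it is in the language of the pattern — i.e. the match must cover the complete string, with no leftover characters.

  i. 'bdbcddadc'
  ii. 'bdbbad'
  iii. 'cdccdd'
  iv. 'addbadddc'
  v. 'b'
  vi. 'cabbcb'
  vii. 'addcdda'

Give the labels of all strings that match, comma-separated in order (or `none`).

i, iii

i → match
ii → no match
iii → match
iv → no match
v → no match
vi → no match
vii → no match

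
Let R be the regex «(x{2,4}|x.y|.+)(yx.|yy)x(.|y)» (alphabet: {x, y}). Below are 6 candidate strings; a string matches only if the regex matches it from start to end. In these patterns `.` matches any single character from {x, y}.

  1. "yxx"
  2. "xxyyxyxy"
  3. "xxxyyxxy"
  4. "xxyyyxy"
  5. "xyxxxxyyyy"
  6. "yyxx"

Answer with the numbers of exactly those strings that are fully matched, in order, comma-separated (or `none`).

1 → no match
2 → match
3 → no match
4 → match
5 → no match
6 → no match

2, 4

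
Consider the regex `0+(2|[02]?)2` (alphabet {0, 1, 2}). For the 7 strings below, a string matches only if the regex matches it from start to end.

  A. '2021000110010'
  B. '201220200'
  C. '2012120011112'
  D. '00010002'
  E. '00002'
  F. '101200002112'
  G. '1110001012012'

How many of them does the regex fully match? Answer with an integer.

A → no match — must start with '0'
B. '201220200' → no match — must start with '0'
C → no match — must start with '0'
D. '00010002' → no match
E. '00002' → match
F. '101200002112' → no match — must start with '0'
G → no match — must start with '0'
Total matched: 1

1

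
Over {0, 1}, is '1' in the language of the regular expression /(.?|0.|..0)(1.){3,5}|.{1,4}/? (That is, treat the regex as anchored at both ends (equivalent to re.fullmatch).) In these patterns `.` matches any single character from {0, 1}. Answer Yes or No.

Yes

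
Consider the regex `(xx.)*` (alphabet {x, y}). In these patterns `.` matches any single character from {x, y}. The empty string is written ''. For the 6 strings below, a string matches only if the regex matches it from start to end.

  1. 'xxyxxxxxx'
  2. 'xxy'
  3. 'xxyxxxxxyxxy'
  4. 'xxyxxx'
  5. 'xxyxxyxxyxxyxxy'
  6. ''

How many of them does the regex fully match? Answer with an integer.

6

1 → match
2 → match
3 → match
4 → match
5 → match
6 → match
Total matched: 6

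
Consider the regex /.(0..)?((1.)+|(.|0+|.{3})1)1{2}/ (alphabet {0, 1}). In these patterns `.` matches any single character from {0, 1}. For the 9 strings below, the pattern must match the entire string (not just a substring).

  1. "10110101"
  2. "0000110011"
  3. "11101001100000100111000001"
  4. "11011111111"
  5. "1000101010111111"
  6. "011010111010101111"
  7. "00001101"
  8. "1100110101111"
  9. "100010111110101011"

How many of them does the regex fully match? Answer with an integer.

1 → no match
2 → no match
3 → no match
4 → match
5 → match
6 → no match
7 → no match
8 → no match
9 → match
Total matched: 3

3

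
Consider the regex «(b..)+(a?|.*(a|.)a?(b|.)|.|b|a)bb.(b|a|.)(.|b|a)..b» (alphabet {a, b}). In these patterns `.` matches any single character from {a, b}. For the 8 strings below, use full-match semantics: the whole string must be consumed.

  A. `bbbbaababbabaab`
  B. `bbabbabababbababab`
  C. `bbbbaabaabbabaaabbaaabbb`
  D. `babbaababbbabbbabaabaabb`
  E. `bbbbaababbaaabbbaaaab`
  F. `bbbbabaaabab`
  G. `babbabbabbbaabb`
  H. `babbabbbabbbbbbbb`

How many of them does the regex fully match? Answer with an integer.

4

A → no match
B → match
C → match
D → no match
E → match
F. `bbbbabaaabab` → no match
G → no match
H → match
Total matched: 4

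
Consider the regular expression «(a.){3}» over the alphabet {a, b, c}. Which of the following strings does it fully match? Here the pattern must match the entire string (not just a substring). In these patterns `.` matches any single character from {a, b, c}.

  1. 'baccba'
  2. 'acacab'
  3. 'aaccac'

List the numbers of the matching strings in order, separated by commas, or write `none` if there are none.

2

1 → no match — must start with 'a'
2 → match
3 → no match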